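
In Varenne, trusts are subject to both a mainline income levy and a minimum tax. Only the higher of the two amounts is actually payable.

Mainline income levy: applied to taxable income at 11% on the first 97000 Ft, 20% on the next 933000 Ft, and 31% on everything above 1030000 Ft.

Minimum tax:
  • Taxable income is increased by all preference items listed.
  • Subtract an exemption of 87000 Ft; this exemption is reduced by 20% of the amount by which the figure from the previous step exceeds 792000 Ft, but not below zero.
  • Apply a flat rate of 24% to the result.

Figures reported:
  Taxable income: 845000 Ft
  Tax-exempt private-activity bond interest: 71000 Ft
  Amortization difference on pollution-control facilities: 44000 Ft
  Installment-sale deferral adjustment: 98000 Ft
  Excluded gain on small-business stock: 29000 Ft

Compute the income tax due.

254160 Ft

Minimum tax:
  Adjusted income: 845000 Ft + 71000 Ft + 44000 Ft + 98000 Ft + 29000 Ft = 1087000 Ft
  Exemption: 87000 Ft − 20% × (1087000 Ft − 792000 Ft) = 87000 Ft − 59000 Ft = 28000 Ft
  Base: 1087000 Ft − 28000 Ft = 1059000 Ft
  1059000 Ft × 24% = 254160 Ft

Mainline income levy:
  97000 Ft × 11% = 10670 Ft
  748000 Ft × 20% = 149600 Ft
  → 160270 Ft

254160 Ft > 160270 Ft, so the minimum tax is the binding amount.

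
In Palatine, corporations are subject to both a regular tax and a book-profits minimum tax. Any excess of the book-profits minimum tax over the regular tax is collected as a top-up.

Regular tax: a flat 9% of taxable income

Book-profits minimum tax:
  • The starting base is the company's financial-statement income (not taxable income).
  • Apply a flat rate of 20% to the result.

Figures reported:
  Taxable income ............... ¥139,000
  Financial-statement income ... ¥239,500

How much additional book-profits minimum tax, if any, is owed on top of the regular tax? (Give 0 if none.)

¥35,390

Regular tax:
  ¥139,000 × 9% = ¥12,510

Book-profits minimum tax:
  Base (financial-statement income): ¥239,500
  ¥239,500 × 20% = ¥47,900

Excess of book-profits minimum tax over regular tax: ¥47,900 − ¥12,510 = ¥35,390.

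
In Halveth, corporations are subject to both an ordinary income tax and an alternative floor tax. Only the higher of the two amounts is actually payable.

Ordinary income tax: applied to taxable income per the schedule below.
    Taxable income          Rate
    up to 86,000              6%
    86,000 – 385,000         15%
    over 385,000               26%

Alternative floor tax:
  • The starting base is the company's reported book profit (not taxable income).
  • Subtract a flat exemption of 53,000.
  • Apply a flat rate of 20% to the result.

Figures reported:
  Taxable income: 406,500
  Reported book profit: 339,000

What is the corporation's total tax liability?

57,200

Alternative floor tax:
  Base (reported book profit): 339,000
  Less exemption 53,000 → base 286,000
  286,000 × 20% = 57,200

Ordinary income tax:
  86,000 × 6% = 5,160
  299,000 × 15% = 44,850
  21,500 × 26% = 5,590
  → 55,600

57,200 > 55,600, so the alternative floor tax is the binding amount.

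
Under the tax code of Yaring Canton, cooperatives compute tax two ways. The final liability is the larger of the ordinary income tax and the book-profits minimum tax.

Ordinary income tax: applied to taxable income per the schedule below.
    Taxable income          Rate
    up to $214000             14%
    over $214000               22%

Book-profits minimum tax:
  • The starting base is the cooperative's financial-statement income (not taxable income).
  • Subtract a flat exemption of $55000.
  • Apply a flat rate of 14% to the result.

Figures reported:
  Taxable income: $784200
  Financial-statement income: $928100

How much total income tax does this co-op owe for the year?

Book-profits minimum tax:
  Base (financial-statement income): $928100
  Less exemption $55000 → base $873100
  $873100 × 14% = $122234

Ordinary income tax:
  $214000 × 14% = $29960
  $570200 × 22% = $125444
  → $155404

$155404 > $122234, so the ordinary income tax governs.

$155404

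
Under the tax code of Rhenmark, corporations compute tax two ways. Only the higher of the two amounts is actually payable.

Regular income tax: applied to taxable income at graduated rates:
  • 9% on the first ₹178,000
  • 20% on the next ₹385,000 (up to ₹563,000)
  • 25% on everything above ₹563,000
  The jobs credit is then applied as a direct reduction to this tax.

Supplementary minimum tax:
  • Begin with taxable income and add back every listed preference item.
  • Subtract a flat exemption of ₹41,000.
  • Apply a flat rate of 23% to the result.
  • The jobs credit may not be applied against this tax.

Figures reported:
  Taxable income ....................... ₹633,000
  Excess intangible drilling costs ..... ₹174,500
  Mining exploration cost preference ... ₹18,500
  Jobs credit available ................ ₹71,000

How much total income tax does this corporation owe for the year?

Supplementary minimum tax:
  Adjusted income: ₹633,000 + ₹174,500 + ₹18,500 = ₹826,000
  Less exemption ₹41,000 → base ₹785,000
  ₹785,000 × 23% = ₹180,550

Regular income tax:
  ₹178,000 × 9% = ₹16,020
  ₹385,000 × 20% = ₹77,000
  ₹70,000 × 25% = ₹17,500
  → ₹110,520
  Less jobs credit ₹71,000 → ₹39,520

₹180,550 > ₹39,520, so the supplementary minimum tax is the binding amount.

₹180,550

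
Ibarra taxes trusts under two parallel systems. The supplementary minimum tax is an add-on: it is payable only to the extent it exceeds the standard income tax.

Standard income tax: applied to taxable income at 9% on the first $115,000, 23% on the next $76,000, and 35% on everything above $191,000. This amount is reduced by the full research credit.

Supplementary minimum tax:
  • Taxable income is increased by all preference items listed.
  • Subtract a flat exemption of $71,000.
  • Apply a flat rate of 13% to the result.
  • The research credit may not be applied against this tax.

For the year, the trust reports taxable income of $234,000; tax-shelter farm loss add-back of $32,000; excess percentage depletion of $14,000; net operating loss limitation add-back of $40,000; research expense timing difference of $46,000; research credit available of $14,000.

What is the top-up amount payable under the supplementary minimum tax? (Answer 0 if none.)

Supplementary minimum tax:
  Adjusted income: $234,000 + $32,000 + $14,000 + $40,000 + $46,000 = $366,000
  Less exemption $71,000 → base $295,000
  $295,000 × 13% = $38,350

Standard income tax:
  $115,000 × 9% = $10,350
  $76,000 × 23% = $17,480
  $43,000 × 35% = $15,050
  → $42,880
  Less research credit $14,000 → $28,880

Excess of supplementary minimum tax over standard income tax: $38,350 − $28,880 = $9,470.

$9,470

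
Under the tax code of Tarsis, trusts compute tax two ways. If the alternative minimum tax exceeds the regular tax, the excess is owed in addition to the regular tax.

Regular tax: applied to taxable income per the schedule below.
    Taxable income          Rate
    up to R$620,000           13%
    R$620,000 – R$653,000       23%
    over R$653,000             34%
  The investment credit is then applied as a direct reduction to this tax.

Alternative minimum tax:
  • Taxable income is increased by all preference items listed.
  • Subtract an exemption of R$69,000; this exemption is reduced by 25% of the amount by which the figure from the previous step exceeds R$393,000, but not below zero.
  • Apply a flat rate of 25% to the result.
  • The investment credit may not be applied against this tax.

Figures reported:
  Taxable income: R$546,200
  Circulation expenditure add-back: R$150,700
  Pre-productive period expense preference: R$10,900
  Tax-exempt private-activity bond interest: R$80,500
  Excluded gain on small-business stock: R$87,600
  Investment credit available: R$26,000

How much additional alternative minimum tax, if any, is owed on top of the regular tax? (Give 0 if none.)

R$173,969

Regular tax:
  R$546,200 × 13% = R$71,006
  Less investment credit R$26,000 → R$45,006

Alternative minimum tax:
  Adjusted income: R$546,200 + R$150,700 + R$10,900 + R$80,500 + R$87,600 = R$875,900
  Exemption: 25% × (R$875,900 − R$393,000) = R$120,725 ≥ R$69,000, so the exemption is fully phased out
  Base: R$875,900 − R$0 = R$875,900
  R$875,900 × 25% = R$218,975

Excess of alternative minimum tax over regular tax: R$218,975 − R$45,006 = R$173,969.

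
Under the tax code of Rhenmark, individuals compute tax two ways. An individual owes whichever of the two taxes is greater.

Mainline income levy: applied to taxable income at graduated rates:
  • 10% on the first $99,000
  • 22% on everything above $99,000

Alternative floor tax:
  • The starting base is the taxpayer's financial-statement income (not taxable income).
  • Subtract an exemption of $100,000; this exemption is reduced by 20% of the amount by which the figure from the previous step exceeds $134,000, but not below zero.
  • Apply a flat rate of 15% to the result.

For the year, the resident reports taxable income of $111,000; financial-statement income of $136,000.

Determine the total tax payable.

$12,540

Mainline income levy:
  $99,000 × 10% = $9,900
  $12,000 × 22% = $2,640
  → $12,540

Alternative floor tax:
  Base (financial-statement income): $136,000
  Exemption: $100,000 − 20% × ($136,000 − $134,000) = $100,000 − $400 = $99,600
  Base: $136,000 − $99,600 = $36,400
  $36,400 × 15% = $5,460

$12,540 > $5,460, so the mainline income levy governs.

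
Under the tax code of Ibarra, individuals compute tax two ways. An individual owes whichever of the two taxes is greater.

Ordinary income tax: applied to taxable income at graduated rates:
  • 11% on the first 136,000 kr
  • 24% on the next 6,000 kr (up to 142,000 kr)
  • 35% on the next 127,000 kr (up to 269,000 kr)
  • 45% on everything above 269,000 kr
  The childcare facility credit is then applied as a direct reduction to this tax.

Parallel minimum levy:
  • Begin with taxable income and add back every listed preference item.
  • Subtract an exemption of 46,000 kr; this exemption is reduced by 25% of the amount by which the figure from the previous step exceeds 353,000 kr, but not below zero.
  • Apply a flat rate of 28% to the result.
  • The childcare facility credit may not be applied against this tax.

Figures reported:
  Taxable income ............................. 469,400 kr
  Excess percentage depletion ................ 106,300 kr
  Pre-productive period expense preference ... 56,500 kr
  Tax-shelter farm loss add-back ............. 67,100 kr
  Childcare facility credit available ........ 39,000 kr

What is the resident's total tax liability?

195,804 kr

Parallel minimum levy:
  Adjusted income: 469,400 kr + 106,300 kr + 56,500 kr + 67,100 kr = 699,300 kr
  Exemption: 25% × (699,300 kr − 353,000 kr) = 86,575 kr ≥ 46,000 kr, so the exemption is fully phased out
  Base: 699,300 kr − 0 kr = 699,300 kr
  699,300 kr × 28% = 195,804 kr

Ordinary income tax:
  136,000 kr × 11% = 14,960 kr
  6,000 kr × 24% = 1,440 kr
  127,000 kr × 35% = 44,450 kr
  200,400 kr × 45% = 90,180 kr
  → 151,030 kr
  Less childcare facility credit 39,000 kr → 112,030 kr

195,804 kr > 112,030 kr, so the parallel minimum levy is the binding amount.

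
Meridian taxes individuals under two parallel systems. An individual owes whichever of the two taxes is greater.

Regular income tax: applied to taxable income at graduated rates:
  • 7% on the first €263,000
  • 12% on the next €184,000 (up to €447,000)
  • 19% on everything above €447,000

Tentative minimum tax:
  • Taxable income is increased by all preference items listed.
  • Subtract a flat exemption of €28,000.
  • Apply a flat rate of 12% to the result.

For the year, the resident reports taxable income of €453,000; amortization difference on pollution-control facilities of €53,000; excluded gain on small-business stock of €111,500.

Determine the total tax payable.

Tentative minimum tax:
  Adjusted income: €453,000 + €53,000 + €111,500 = €617,500
  Less exemption €28,000 → base €589,500
  €589,500 × 12% = €70,740

Regular income tax:
  €263,000 × 7% = €18,410
  €184,000 × 12% = €22,080
  €6,000 × 19% = €1,140
  → €41,630

€70,740 > €41,630, so the tentative minimum tax is the binding amount.

€70,740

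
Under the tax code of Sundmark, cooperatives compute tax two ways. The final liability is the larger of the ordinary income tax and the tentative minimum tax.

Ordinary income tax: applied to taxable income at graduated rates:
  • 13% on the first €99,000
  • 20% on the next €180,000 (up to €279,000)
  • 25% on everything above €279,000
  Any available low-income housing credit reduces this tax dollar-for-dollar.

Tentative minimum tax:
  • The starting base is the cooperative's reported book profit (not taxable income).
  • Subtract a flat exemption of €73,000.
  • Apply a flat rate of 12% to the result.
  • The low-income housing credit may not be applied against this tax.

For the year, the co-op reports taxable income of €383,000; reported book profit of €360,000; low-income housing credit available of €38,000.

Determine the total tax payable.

Tentative minimum tax:
  Base (reported book profit): €360,000
  Less exemption €73,000 → base €287,000
  €287,000 × 12% = €34,440

Ordinary income tax:
  €99,000 × 13% = €12,870
  €180,000 × 20% = €36,000
  €104,000 × 25% = €26,000
  → €74,870
  Less low-income housing credit €38,000 → €36,870

€36,870 > €34,440, so the ordinary income tax governs.

€36,870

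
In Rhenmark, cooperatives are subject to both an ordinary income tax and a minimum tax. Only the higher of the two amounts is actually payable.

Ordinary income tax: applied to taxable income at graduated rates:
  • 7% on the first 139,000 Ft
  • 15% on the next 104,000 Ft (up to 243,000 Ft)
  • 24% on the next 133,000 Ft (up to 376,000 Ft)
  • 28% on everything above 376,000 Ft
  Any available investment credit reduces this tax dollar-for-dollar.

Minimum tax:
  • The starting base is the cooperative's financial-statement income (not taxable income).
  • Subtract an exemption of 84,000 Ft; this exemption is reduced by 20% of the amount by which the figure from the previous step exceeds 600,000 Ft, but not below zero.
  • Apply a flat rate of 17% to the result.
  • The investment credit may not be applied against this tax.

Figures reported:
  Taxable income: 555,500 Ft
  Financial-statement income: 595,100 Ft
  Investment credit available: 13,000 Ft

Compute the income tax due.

Ordinary income tax:
  139,000 Ft × 7% = 9,730 Ft
  104,000 Ft × 15% = 15,600 Ft
  133,000 Ft × 24% = 31,920 Ft
  179,500 Ft × 28% = 50,260 Ft
  → 107,510 Ft
  Less investment credit 13,000 Ft → 94,510 Ft

Minimum tax:
  Base (financial-statement income): 595,100 Ft
  Exemption: 595,100 Ft ≤ 600,000 Ft, so full 84,000 Ft applies
  Base: 595,100 Ft − 84,000 Ft = 511,100 Ft
  511,100 Ft × 17% = 86,887 Ft

94,510 Ft > 86,887 Ft, so the ordinary income tax governs.

94,510 Ft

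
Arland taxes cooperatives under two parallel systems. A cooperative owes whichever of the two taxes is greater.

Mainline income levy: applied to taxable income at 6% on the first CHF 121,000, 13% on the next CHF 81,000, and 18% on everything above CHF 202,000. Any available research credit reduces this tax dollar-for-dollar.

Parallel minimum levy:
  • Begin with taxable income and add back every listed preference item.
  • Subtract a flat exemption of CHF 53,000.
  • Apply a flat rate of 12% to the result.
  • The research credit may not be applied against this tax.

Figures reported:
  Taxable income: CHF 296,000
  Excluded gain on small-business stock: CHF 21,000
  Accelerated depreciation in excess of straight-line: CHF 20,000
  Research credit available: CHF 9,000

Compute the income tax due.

CHF 34,080

Mainline income levy:
  CHF 121,000 × 6% = CHF 7,260
  CHF 81,000 × 13% = CHF 10,530
  CHF 94,000 × 18% = CHF 16,920
  → CHF 34,710
  Less research credit CHF 9,000 → CHF 25,710

Parallel minimum levy:
  Adjusted income: CHF 296,000 + CHF 21,000 + CHF 20,000 = CHF 337,000
  Less exemption CHF 53,000 → base CHF 284,000
  CHF 284,000 × 12% = CHF 34,080

CHF 34,080 > CHF 25,710, so the parallel minimum levy is the binding amount.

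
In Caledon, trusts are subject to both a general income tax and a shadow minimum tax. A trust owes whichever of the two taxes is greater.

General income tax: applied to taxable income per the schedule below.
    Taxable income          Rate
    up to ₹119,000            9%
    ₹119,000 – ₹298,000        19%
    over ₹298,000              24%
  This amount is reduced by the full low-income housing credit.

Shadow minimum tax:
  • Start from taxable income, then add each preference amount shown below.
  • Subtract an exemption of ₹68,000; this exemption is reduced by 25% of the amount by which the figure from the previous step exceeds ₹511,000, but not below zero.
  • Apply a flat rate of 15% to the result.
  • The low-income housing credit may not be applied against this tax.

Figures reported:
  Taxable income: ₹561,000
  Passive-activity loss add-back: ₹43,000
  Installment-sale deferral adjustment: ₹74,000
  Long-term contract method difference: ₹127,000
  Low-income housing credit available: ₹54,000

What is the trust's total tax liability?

General income tax:
  ₹119,000 × 9% = ₹10,710
  ₹179,000 × 19% = ₹34,010
  ₹263,000 × 24% = ₹63,120
  → ₹107,840
  Less low-income housing credit ₹54,000 → ₹53,840

Shadow minimum tax:
  Adjusted income: ₹561,000 + ₹43,000 + ₹74,000 + ₹127,000 = ₹805,000
  Exemption: 25% × (₹805,000 − ₹511,000) = ₹73,500 ≥ ₹68,000, so the exemption is fully phased out
  Base: ₹805,000 − ₹0 = ₹805,000
  ₹805,000 × 15% = ₹120,750

₹120,750 > ₹53,840, so the shadow minimum tax is the binding amount.

₹120,750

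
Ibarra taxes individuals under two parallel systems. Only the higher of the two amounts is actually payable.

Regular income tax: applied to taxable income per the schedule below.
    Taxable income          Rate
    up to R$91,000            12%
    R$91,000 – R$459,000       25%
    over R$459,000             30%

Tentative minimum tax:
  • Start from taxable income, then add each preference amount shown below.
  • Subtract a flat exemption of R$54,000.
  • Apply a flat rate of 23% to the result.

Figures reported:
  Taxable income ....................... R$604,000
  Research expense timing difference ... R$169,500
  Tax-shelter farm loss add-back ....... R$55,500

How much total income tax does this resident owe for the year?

R$178,250

Regular income tax:
  R$91,000 × 12% = R$10,920
  R$368,000 × 25% = R$92,000
  R$145,000 × 30% = R$43,500
  → R$146,420

Tentative minimum tax:
  Adjusted income: R$604,000 + R$169,500 + R$55,500 = R$829,000
  Less exemption R$54,000 → base R$775,000
  R$775,000 × 23% = R$178,250

R$178,250 > R$146,420, so the tentative minimum tax is the binding amount.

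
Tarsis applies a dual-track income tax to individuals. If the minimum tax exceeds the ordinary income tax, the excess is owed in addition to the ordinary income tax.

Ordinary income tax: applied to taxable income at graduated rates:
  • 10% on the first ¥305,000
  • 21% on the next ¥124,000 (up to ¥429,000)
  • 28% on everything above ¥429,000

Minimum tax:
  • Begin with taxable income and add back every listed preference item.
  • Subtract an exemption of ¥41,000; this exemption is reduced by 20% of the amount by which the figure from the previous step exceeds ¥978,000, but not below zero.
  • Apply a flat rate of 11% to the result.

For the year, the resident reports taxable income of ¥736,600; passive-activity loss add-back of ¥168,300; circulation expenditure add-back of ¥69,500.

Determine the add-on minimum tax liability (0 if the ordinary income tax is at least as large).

Minimum tax:
  Adjusted income: ¥736,600 + ¥168,300 + ¥69,500 = ¥974,400
  Exemption: ¥974,400 ≤ ¥978,000, so full ¥41,000 applies
  Base: ¥974,400 − ¥41,000 = ¥933,400
  ¥933,400 × 11% = ¥102,674

Ordinary income tax:
  ¥305,000 × 10% = ¥30,500
  ¥124,000 × 21% = ¥26,040
  ¥307,600 × 28% = ¥86,128
  → ¥142,668

¥102,674 ≤ ¥142,668, so no add-on is due.

¥0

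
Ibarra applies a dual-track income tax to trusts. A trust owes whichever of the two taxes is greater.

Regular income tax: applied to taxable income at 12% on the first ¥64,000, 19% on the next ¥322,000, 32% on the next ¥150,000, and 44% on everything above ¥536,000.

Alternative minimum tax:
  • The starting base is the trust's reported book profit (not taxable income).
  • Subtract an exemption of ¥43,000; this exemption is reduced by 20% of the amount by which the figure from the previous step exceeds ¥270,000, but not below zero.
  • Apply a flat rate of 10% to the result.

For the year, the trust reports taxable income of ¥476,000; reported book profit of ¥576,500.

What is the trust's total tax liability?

¥97,660

Alternative minimum tax:
  Base (reported book profit): ¥576,500
  Exemption: 20% × (¥576,500 − ¥270,000) = ¥61,300 ≥ ¥43,000, so the exemption is fully phased out
  Base: ¥576,500 − ¥0 = ¥576,500
  ¥576,500 × 10% = ¥57,650

Regular income tax:
  ¥64,000 × 12% = ¥7,680
  ¥322,000 × 19% = ¥61,180
  ¥90,000 × 32% = ¥28,800
  → ¥97,660

¥97,660 > ¥57,650, so the regular income tax governs.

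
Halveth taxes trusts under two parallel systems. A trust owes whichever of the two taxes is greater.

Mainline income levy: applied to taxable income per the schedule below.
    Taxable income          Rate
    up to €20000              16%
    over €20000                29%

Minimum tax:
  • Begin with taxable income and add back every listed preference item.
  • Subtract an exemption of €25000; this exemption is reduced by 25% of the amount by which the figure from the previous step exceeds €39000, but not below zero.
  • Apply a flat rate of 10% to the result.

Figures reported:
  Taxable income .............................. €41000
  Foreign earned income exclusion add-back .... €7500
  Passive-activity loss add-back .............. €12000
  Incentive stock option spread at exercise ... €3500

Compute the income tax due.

Mainline income levy:
  €20000 × 16% = €3200
  €21000 × 29% = €6090
  → €9290

Minimum tax:
  Adjusted income: €41000 + €7500 + €12000 + €3500 = €64000
  Exemption: €25000 − 25% × (€64000 − €39000) = €25000 − €6250 = €18750
  Base: €64000 − €18750 = €45250
  €45250 × 10% = €4525

€9290 > €4525, so the mainline income levy governs.

€9290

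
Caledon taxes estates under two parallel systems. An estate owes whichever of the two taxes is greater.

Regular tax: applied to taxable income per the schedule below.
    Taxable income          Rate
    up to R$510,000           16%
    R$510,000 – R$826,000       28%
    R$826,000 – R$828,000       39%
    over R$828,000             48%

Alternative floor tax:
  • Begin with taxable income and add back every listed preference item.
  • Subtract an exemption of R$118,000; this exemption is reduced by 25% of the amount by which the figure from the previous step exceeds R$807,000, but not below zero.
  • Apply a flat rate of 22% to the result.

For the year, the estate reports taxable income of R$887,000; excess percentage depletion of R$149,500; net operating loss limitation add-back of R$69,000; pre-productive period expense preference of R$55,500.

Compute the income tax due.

Regular tax:
  R$510,000 × 16% = R$81,600
  R$316,000 × 28% = R$88,480
  R$2,000 × 39% = R$780
  R$59,000 × 48% = R$28,320
  → R$199,180

Alternative floor tax:
  Adjusted income: R$887,000 + R$149,500 + R$69,000 + R$55,500 = R$1,161,000
  Exemption: R$118,000 − 25% × (R$1,161,000 − R$807,000) = R$118,000 − R$88,500 = R$29,500
  Base: R$1,161,000 − R$29,500 = R$1,131,500
  R$1,131,500 × 22% = R$248,930

R$248,930 > R$199,180, so the alternative floor tax is the binding amount.

R$248,930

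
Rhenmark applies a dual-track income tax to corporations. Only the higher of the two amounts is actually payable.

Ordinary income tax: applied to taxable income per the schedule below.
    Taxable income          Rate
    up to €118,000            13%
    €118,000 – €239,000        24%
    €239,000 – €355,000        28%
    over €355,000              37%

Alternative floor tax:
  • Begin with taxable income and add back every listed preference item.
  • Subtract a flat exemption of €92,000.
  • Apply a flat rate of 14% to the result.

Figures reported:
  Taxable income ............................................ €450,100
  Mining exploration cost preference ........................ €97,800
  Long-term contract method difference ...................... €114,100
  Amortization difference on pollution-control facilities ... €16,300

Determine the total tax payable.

Ordinary income tax:
  €118,000 × 13% = €15,340
  €121,000 × 24% = €29,040
  €116,000 × 28% = €32,480
  €95,100 × 37% = €35,187
  → €112,047

Alternative floor tax:
  Adjusted income: €450,100 + €97,800 + €114,100 + €16,300 = €678,300
  Less exemption €92,000 → base €586,300
  €586,300 × 14% = €82,082

€112,047 > €82,082, so the ordinary income tax governs.

€112,047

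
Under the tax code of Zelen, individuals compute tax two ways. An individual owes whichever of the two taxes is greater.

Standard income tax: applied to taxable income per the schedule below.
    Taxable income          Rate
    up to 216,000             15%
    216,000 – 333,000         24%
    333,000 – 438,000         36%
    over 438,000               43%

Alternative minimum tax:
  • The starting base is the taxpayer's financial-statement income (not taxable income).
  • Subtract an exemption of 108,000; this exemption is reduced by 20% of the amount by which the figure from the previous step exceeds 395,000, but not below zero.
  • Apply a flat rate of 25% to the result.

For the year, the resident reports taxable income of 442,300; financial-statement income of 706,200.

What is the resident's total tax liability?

Alternative minimum tax:
  Base (financial-statement income): 706,200
  Exemption: 108,000 − 20% × (706,200 − 395,000) = 108,000 − 62,240 = 45,760
  Base: 706,200 − 45,760 = 660,440
  660,440 × 25% = 165,110

Standard income tax:
  216,000 × 15% = 32,400
  117,000 × 24% = 28,080
  105,000 × 36% = 37,800
  4,300 × 43% = 1,849
  → 100,129

165,110 > 100,129, so the alternative minimum tax is the binding amount.

165,110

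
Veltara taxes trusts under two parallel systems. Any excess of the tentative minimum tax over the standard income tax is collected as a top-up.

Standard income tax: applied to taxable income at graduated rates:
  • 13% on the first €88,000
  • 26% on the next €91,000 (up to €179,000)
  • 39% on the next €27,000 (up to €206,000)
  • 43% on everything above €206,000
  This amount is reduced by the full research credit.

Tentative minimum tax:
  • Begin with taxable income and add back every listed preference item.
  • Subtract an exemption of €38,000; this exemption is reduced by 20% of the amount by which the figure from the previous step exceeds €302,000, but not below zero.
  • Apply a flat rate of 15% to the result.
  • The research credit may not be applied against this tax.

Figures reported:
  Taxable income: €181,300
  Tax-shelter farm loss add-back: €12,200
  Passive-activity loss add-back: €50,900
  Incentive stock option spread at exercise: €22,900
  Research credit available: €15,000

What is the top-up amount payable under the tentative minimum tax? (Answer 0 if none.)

Tentative minimum tax:
  Adjusted income: €181,300 + €12,200 + €50,900 + €22,900 = €267,300
  Exemption: €267,300 ≤ €302,000, so full €38,000 applies
  Base: €267,300 − €38,000 = €229,300
  €229,300 × 15% = €34,395

Standard income tax:
  €88,000 × 13% = €11,440
  €91,000 × 26% = €23,660
  €2,300 × 39% = €897
  → €35,997
  Less research credit €15,000 → €20,997

Excess of tentative minimum tax over standard income tax: €34,395 − €20,997 = €13,398.

€13,398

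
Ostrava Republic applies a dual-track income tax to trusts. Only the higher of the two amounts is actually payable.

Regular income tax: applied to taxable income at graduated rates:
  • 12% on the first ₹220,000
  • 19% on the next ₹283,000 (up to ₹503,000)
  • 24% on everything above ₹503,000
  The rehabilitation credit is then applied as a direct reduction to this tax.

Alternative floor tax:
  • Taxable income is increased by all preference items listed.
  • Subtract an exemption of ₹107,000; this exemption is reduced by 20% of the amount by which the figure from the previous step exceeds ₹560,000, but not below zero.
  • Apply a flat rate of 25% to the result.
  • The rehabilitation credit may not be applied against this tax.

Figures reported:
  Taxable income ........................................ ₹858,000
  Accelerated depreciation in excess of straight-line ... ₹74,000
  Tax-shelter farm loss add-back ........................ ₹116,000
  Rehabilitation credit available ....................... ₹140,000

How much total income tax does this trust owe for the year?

Alternative floor tax:
  Adjusted income: ₹858,000 + ₹74,000 + ₹116,000 = ₹1,048,000
  Exemption: ₹107,000 − 20% × (₹1,048,000 − ₹560,000) = ₹107,000 − ₹97,600 = ₹9,400
  Base: ₹1,048,000 − ₹9,400 = ₹1,038,600
  ₹1,038,600 × 25% = ₹259,650

Regular income tax:
  ₹220,000 × 12% = ₹26,400
  ₹283,000 × 19% = ₹53,770
  ₹355,000 × 24% = ₹85,200
  → ₹165,370
  Less rehabilitation credit ₹140,000 → ₹25,370

₹259,650 > ₹25,370, so the alternative floor tax is the binding amount.

₹259,650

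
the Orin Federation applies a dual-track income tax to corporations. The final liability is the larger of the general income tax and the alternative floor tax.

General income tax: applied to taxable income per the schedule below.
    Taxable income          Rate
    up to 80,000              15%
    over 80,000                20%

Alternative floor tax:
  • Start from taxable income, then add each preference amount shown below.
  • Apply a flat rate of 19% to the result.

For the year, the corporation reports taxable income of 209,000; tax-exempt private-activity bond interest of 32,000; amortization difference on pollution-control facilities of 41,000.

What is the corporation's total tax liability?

53,580

Alternative floor tax:
  Adjusted income: 209,000 + 32,000 + 41,000 = 282,000
  282,000 × 19% = 53,580

General income tax:
  80,000 × 15% = 12,000
  129,000 × 20% = 25,800
  → 37,800

53,580 > 37,800, so the alternative floor tax is the binding amount.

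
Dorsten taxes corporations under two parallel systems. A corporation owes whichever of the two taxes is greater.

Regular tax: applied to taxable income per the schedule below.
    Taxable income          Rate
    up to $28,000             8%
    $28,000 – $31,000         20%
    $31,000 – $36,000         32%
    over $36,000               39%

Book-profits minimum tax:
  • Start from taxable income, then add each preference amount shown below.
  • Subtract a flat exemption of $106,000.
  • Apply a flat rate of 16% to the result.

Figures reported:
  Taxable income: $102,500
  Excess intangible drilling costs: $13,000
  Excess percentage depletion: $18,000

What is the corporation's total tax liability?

Regular tax:
  $28,000 × 8% = $2,240
  $3,000 × 20% = $600
  $5,000 × 32% = $1,600
  $66,500 × 39% = $25,935
  → $30,375

Book-profits minimum tax:
  Adjusted income: $102,500 + $13,000 + $18,000 = $133,500
  Less exemption $106,000 → base $27,500
  $27,500 × 16% = $4,400

$30,375 > $4,400, so the regular tax governs.

$30,375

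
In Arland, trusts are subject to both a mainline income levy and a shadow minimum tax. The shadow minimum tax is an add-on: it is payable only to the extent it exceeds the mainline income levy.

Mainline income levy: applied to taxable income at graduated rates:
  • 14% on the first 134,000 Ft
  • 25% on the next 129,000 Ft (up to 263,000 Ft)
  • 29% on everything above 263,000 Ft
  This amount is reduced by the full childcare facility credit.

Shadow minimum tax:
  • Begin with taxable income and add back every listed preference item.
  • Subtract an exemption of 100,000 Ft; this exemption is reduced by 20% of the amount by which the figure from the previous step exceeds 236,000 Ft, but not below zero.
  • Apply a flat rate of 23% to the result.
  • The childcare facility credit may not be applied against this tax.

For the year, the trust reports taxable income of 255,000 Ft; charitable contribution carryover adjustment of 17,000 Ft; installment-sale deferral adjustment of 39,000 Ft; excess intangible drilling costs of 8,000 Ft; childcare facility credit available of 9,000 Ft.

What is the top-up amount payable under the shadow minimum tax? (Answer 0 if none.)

14,178 Ft

Shadow minimum tax:
  Adjusted income: 255,000 Ft + 17,000 Ft + 39,000 Ft + 8,000 Ft = 319,000 Ft
  Exemption: 100,000 Ft − 20% × (319,000 Ft − 236,000 Ft) = 100,000 Ft − 16,600 Ft = 83,400 Ft
  Base: 319,000 Ft − 83,400 Ft = 235,600 Ft
  235,600 Ft × 23% = 54,188 Ft

Mainline income levy:
  134,000 Ft × 14% = 18,760 Ft
  121,000 Ft × 25% = 30,250 Ft
  → 49,010 Ft
  Less childcare facility credit 9,000 Ft → 40,010 Ft

Excess of shadow minimum tax over mainline income levy: 54,188 Ft − 40,010 Ft = 14,178 Ft.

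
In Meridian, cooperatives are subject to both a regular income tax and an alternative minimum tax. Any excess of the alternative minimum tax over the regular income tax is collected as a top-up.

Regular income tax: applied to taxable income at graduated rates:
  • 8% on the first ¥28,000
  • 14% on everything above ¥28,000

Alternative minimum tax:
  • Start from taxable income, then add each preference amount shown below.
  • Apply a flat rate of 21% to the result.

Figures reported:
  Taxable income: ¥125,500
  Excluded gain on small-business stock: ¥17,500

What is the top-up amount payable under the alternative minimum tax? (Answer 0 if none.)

¥14,140

Alternative minimum tax:
  Adjusted income: ¥125,500 + ¥17,500 = ¥143,000
  ¥143,000 × 21% = ¥30,030

Regular income tax:
  ¥28,000 × 8% = ¥2,240
  ¥97,500 × 14% = ¥13,650
  → ¥15,890

Excess of alternative minimum tax over regular income tax: ¥30,030 − ¥15,890 = ¥14,140.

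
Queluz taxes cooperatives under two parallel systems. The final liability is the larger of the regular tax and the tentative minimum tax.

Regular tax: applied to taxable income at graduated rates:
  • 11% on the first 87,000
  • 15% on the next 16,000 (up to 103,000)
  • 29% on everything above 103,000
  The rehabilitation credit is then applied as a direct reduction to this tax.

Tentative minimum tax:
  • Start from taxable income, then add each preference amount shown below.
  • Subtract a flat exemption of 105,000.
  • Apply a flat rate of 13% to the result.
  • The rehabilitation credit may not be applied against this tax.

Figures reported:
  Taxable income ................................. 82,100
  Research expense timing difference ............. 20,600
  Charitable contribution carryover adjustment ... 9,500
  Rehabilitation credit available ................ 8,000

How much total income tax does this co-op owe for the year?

Regular tax:
  82,100 × 11% = 9,031
  Less rehabilitation credit 8,000 → 1,031

Tentative minimum tax:
  Adjusted income: 82,100 + 20,600 + 9,500 = 112,200
  Less exemption 105,000 → base 7,200
  7,200 × 13% = 936

1,031 > 936, so the regular tax governs.

1,031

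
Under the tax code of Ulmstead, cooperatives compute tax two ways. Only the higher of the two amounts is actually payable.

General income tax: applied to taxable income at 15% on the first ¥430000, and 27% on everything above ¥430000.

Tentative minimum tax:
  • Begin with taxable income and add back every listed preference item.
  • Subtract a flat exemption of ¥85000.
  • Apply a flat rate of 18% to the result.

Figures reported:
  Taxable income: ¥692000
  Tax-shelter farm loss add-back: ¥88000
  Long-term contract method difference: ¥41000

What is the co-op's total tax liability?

¥135240

General income tax:
  ¥430000 × 15% = ¥64500
  ¥262000 × 27% = ¥70740
  → ¥135240

Tentative minimum tax:
  Adjusted income: ¥692000 + ¥88000 + ¥41000 = ¥821000
  Less exemption ¥85000 → base ¥736000
  ¥736000 × 18% = ¥132480

¥135240 > ¥132480, so the general income tax governs.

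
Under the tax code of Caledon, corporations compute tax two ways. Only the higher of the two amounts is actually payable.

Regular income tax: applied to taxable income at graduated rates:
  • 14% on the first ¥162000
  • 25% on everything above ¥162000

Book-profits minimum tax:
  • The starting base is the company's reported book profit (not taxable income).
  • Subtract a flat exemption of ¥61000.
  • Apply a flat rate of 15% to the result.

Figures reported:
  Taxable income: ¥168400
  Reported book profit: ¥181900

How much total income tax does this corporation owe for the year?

Book-profits minimum tax:
  Base (reported book profit): ¥181900
  Less exemption ¥61000 → base ¥120900
  ¥120900 × 15% = ¥18135

Regular income tax:
  ¥162000 × 14% = ¥22680
  ¥6400 × 25% = ¥1600
  → ¥24280

¥24280 > ¥18135, so the regular income tax governs.

¥24280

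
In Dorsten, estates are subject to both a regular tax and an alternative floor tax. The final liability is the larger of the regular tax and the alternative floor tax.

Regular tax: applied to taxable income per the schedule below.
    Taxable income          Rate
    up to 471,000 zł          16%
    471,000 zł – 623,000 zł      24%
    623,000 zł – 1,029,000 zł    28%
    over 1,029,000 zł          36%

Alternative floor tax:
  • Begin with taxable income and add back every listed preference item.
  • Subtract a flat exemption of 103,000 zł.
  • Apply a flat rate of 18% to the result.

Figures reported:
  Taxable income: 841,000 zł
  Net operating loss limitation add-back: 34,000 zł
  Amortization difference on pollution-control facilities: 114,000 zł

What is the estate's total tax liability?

Regular tax:
  471,000 zł × 16% = 75,360 zł
  152,000 zł × 24% = 36,480 zł
  218,000 zł × 28% = 61,040 zł
  → 172,880 zł

Alternative floor tax:
  Adjusted income: 841,000 zł + 34,000 zł + 114,000 zł = 989,000 zł
  Less exemption 103,000 zł → base 886,000 zł
  886,000 zł × 18% = 159,480 zł

172,880 zł > 159,480 zł, so the regular tax governs.

172,880 zł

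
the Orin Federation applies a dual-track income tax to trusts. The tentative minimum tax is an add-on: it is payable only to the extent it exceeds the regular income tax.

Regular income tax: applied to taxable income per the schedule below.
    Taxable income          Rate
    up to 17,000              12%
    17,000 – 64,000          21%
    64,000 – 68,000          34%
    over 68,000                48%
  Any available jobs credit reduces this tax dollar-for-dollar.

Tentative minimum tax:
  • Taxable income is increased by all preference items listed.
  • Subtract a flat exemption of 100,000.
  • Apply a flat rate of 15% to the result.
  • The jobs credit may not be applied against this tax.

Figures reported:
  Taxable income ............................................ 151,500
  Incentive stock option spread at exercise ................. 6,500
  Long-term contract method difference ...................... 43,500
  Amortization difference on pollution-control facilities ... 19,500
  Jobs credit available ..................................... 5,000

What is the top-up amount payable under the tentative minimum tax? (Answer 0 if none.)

0

Tentative minimum tax:
  Adjusted income: 151,500 + 6,500 + 43,500 + 19,500 = 221,000
  Less exemption 100,000 → base 121,000
  121,000 × 15% = 18,150

Regular income tax:
  17,000 × 12% = 2,040
  47,000 × 21% = 9,870
  4,000 × 34% = 1,360
  83,500 × 48% = 40,080
  → 53,350
  Less jobs credit 5,000 → 48,350

18,150 ≤ 48,350, so no add-on is due.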